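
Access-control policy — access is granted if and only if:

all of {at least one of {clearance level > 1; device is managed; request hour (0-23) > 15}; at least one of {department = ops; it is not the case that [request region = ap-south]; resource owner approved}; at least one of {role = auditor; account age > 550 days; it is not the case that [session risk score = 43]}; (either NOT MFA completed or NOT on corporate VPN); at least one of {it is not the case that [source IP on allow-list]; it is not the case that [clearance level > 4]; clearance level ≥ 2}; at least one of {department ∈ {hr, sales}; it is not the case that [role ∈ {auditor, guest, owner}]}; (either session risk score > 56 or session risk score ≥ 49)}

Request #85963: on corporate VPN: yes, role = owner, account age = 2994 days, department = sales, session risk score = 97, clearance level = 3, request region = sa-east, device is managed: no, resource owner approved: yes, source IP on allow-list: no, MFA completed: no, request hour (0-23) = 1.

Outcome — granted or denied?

Atomic conditions:
  clearance level > 1: 3 > 1 is true
  device is managed: no → false
  request hour (0-23) > 15: 1 > 15 is false
  department = ops: sales == ops is false
  request region = ap-south: sa-east == ap-south is false
  resource owner approved: yes → true
  role = auditor: owner == auditor is false
  account age > 550 days: 2994 > 550 is true
  session risk score = 43: 97 == 43 is false
  NOT MFA completed: no → true
  NOT on corporate VPN: yes → false
  source IP on allow-list: no → false
  clearance level > 4: 3 > 4 is false
  clearance level ≥ 2: 3 ≥ 2 is true
  department ∈ {hr, sales}: sales is in the set → true
  role ∈ {auditor, guest, owner}: owner is in the set → true
  session risk score > 56: 97 > 56 is true
  session risk score ≥ 49: 97 ≥ 49 is true
Combine:
[1] true OR false OR false = true
[2.2] NOT false = true
[2] false OR true OR true = true
[3.3] NOT false = true
[3] false OR true OR true = true
[4] true OR false = true
[5.1] NOT false = true
[5.2] NOT false = true
[5] true OR true OR true = true
[6.2] NOT true = false
[6] true OR false = true
[7] true OR true = true
[root] true AND true AND true AND true AND true AND true AND true = true
Overall: true → granted

Granted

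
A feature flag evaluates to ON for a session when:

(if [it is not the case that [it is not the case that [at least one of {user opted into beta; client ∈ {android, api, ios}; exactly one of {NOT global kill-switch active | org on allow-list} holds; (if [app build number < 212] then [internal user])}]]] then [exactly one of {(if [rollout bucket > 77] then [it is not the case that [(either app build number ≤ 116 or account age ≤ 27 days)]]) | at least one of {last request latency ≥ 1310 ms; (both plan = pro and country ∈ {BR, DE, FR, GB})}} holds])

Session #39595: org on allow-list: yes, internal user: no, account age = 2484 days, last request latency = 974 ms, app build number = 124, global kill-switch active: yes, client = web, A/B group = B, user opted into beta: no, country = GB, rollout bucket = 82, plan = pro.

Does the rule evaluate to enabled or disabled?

Atomic conditions:
  user opted into beta: no → false
  client ∈ {android, api, ios}: web is not in the set → false
  NOT global kill-switch active: yes → false
  org on allow-list: yes → true
  app build number < 212: 124 < 212 is true
  internal user: no → false
  rollout bucket > 77: 82 > 77 is true
  app build number ≤ 116: 124 ≤ 116 is false
  account age ≤ 27 days: 2484 ≤ 27 is false
  last request latency ≥ 1310 ms: 974 ≥ 1310 is false
  plan = pro: pro == pro is true
  country ∈ {BR, DE, FR, GB}: GB is in the set → true
Combine:
[1.1.1.3] exactly-one(false, true) = true
[1.1.1.4] true → false = false
[1.1.1] false OR false OR true OR false = true
[1.1] NOT true = false
[1] NOT false = true
[2.1.2.1] false OR false = false
[2.1.2] NOT false = true
[2.1] true → true = true
[2.2.2] true AND true = true
[2.2] false OR true = true
[2] exactly-one(true, true) = false
[root] true → false = false
Overall: false → disabled

Disabled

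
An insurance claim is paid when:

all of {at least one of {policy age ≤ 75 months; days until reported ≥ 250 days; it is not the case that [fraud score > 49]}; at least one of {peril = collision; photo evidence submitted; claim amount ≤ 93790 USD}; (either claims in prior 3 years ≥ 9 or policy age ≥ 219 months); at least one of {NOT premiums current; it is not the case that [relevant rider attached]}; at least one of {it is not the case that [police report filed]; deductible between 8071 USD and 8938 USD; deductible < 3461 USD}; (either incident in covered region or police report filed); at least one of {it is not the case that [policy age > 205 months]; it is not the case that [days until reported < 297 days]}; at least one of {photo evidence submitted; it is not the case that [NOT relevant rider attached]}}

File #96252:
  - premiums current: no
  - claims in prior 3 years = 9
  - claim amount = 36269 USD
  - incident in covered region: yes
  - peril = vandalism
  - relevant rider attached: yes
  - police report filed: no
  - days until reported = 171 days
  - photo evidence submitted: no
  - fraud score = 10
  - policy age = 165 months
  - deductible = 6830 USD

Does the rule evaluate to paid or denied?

Atomic conditions:
  policy age ≤ 75 months: 165 ≤ 75 is false
  days until reported ≥ 250 days: 171 ≥ 250 is false
  fraud score > 49: 10 > 49 is false
  peril = collision: vandalism == collision is false
  photo evidence submitted: no → false
  claim amount ≤ 93790 USD: 36269 ≤ 93790 is true
  claims in prior 3 years ≥ 9: 9 ≥ 9 is true
  policy age ≥ 219 months: 165 ≥ 219 is false
  NOT premiums current: no → true
  relevant rider attached: yes → true
  police report filed: no → false
  deductible between 8071 USD and 8938 USD: 6830 in [8071, 8938] is false
  deductible < 3461 USD: 6830 < 3461 is false
  incident in covered region: yes → true
  policy age > 205 months: 165 > 205 is false
  days until reported < 297 days: 171 < 297 is true
  NOT relevant rider attached: yes → false
Combine:
[1.3] NOT false = true
[1] false OR false OR true = true
[2] false OR false OR true = true
[3] true OR false = true
[4.2] NOT true = false
[4] true OR false = true
[5.1] NOT false = true
[5] true OR false OR false = true
[6] true OR false = true
[7.1] NOT false = true
[7.2] NOT true = false
[7] true OR false = true
[8.2] NOT false = true
[8] false OR true = true
[root] true AND true AND true AND true AND true AND true AND true AND true = true
Overall: true → paid

Paid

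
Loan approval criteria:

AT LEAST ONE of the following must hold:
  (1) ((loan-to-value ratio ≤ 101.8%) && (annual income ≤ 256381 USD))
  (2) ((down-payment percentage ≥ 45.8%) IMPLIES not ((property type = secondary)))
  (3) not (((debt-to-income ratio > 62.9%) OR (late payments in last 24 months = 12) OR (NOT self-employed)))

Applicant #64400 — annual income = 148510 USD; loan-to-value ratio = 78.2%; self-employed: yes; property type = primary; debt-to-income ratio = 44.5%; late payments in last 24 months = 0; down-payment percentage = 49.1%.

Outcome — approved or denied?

Approved

Atomic conditions:
  loan-to-value ratio ≤ 101.8%: 78.2 ≤ 101.8 is true
  annual income ≤ 256381 USD: 148510 ≤ 256381 is true
  down-payment percentage ≥ 45.8%: 49.1 ≥ 45.8 is true
  property type = secondary: primary == secondary is false
  debt-to-income ratio > 62.9%: 44.5 > 62.9 is false
  late payments in last 24 months = 12: 0 == 12 is false
  NOT self-employed: yes → false
Combine:
[1] true AND true = true
[2.2] NOT false = true
[2] true → true = true
[3.1] false OR false OR false = false
[3] NOT false = true
[root] true OR true OR true = true
Overall: true → approved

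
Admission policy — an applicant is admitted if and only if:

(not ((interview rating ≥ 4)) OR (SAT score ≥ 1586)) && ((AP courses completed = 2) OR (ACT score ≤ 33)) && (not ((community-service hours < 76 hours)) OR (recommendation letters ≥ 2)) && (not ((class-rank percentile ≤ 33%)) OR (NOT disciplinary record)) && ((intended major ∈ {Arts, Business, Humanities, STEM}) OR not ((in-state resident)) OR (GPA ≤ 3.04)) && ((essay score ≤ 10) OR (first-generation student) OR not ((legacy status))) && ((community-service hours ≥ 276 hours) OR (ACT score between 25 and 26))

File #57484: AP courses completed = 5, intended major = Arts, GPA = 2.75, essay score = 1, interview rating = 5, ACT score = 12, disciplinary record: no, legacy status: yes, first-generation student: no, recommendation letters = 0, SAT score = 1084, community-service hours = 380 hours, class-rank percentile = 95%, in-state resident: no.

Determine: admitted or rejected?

Rejected

Atomic conditions:
  interview rating ≥ 4: 5 ≥ 4 is true
  SAT score ≥ 1586: 1084 ≥ 1586 is false
  AP courses completed = 2: 5 == 2 is false
  ACT score ≤ 33: 12 ≤ 33 is true
  community-service hours < 76 hours: 380 < 76 is false
  recommendation letters ≥ 2: 0 ≥ 2 is false
  class-rank percentile ≤ 33%: 95 ≤ 33 is false
  NOT disciplinary record: no → true
  intended major ∈ {Arts, Business, Humanities, STEM}: Arts is in the set → true
  in-state resident: no → false
  GPA ≤ 3.04: 2.75 ≤ 3.04 is true
  essay score ≤ 10: 1 ≤ 10 is true
  first-generation student: no → false
  legacy status: yes → true
  community-service hours ≥ 276 hours: 380 ≥ 276 is true
  ACT score between 25 and 26: 12 in [25, 26] is false
Combine:
[1.1] NOT true = false
[1] false OR false = false
[2] false OR true = true
[3.1] NOT false = true
[3] true OR false = true
[4.1] NOT false = true
[4] true OR true = true
[5.2] NOT false = true
[5] true OR true OR true = true
[6.3] NOT true = false
[6] true OR false OR false = true
[7] true OR false = true
[root] false AND true AND true AND true AND true AND true AND true = false
Overall: false → rejected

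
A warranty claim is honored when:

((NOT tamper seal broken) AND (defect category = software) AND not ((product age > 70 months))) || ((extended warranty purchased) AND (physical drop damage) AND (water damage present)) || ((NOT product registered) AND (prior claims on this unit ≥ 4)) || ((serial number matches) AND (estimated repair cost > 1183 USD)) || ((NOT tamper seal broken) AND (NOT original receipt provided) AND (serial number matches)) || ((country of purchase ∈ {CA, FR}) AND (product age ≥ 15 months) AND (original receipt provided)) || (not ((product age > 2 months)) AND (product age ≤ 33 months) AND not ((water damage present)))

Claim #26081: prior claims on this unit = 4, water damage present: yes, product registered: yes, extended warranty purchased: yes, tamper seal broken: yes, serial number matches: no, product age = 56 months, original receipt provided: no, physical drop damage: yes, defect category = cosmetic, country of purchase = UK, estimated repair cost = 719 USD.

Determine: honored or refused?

Atomic conditions:
  NOT tamper seal broken: yes → false
  defect category = software: cosmetic == software is false
  product age > 70 months: 56 > 70 is false
  extended warranty purchased: yes → true
  physical drop damage: yes → true
  water damage present: yes → true
  NOT product registered: yes → false
  prior claims on this unit ≥ 4: 4 ≥ 4 is true
  serial number matches: no → false
  estimated repair cost > 1183 USD: 719 > 1183 is false
  NOT original receipt provided: no → true
  country of purchase ∈ {CA, FR}: UK is not in the set → false
  product age ≥ 15 months: 56 ≥ 15 is true
  original receipt provided: no → false
  product age > 2 months: 56 > 2 is true
  product age ≤ 33 months: 56 ≤ 33 is false
Combine:
[1.3] NOT false = true
[1] false AND false AND true = false
[2] true AND true AND true = true
[3] false AND true = false
[4] false AND false = false
[5] false AND true AND false = false
[6] false AND true AND false = false
[7.1] NOT true = false
[7.3] NOT true = false
[7] false AND false AND false = false
[root] false OR true OR false OR false OR false OR false OR false = true
Overall: true → honored

Honored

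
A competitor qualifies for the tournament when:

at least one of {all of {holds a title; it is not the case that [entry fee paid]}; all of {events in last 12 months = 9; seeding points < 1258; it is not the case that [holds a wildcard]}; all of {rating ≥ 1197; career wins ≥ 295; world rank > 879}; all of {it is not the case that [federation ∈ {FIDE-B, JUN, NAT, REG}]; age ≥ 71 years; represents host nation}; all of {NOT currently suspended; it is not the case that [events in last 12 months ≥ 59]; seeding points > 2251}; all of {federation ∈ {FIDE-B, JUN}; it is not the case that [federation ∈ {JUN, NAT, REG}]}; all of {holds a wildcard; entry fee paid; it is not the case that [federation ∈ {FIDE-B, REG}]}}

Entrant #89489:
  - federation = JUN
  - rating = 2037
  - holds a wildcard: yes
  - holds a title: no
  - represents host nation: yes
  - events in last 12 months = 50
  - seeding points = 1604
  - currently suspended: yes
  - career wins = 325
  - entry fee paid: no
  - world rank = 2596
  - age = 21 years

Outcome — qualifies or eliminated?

Atomic conditions:
  holds a title: no → false
  entry fee paid: no → false
  events in last 12 months = 9: 50 == 9 is false
  seeding points < 1258: 1604 < 1258 is false
  holds a wildcard: yes → true
  rating ≥ 1197: 2037 ≥ 1197 is true
  career wins ≥ 295: 325 ≥ 295 is true
  world rank > 879: 2596 > 879 is true
  federation ∈ {FIDE-B, JUN, NAT, REG}: JUN is in the set → true
  age ≥ 71 years: 21 ≥ 71 is false
  represents host nation: yes → true
  NOT currently suspended: yes → false
  events in last 12 months ≥ 59: 50 ≥ 59 is false
  seeding points > 2251: 1604 > 2251 is false
  federation ∈ {FIDE-B, JUN}: JUN is in the set → true
  federation ∈ {JUN, NAT, REG}: JUN is in the set → true
  federation ∈ {FIDE-B, REG}: JUN is not in the set → false
Combine:
[1.2] NOT false = true
[1] false AND true = false
[2.3] NOT true = false
[2] false AND false AND false = false
[3] true AND true AND true = true
[4.1] NOT true = false
[4] false AND false AND true = false
[5.2] NOT false = true
[5] false AND true AND false = false
[6.2] NOT true = false
[6] true AND false = false
[7.3] NOT false = true
[7] true AND false AND true = false
[root] false OR false OR true OR false OR false OR false OR false = true
Overall: true → qualifies

Qualifies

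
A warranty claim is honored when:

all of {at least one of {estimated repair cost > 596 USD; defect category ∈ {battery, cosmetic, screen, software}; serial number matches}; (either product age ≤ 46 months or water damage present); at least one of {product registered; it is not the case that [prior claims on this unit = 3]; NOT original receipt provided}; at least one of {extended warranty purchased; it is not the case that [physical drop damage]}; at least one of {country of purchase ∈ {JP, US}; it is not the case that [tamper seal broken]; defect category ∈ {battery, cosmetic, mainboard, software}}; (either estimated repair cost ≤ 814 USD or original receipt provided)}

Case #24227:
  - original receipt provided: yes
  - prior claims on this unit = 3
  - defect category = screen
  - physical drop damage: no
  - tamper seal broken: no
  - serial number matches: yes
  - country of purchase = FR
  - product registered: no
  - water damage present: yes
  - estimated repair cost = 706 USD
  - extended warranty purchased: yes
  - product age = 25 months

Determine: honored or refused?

Atomic conditions:
  estimated repair cost > 596 USD: 706 > 596 is true
  defect category ∈ {battery, cosmetic, screen, software}: screen is in the set → true
  serial number matches: yes → true
  product age ≤ 46 months: 25 ≤ 46 is true
  water damage present: yes → true
  product registered: no → false
  prior claims on this unit = 3: 3 == 3 is true
  NOT original receipt provided: yes → false
  extended warranty purchased: yes → true
  physical drop damage: no → false
  country of purchase ∈ {JP, US}: FR is not in the set → false
  tamper seal broken: no → false
  defect category ∈ {battery, cosmetic, mainboard, software}: screen is not in the set → false
  estimated repair cost ≤ 814 USD: 706 ≤ 814 is true
  original receipt provided: yes → true
Combine:
[1] true OR true OR true = true
[2] true OR true = true
[3.2] NOT true = false
[3] false OR false OR false = false
[4.2] NOT false = true
[4] true OR true = true
[5.2] NOT false = true
[5] false OR true OR false = true
[6] true OR true = true
[root] true AND true AND false AND true AND true AND true = false
Overall: false → refused

Refused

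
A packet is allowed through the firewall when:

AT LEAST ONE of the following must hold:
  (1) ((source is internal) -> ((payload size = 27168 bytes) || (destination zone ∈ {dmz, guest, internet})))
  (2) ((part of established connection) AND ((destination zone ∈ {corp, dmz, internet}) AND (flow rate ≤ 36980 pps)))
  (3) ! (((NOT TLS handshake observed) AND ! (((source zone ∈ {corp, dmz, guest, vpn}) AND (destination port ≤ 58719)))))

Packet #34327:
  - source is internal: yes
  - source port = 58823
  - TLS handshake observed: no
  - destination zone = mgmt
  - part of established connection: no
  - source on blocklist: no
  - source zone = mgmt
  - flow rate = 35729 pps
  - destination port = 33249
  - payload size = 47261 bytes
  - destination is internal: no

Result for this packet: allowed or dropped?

Atomic conditions:
  source is internal: yes → true
  payload size = 27168 bytes: 47261 == 27168 is false
  destination zone ∈ {dmz, guest, internet}: mgmt is not in the set → false
  part of established connection: no → false
  destination zone ∈ {corp, dmz, internet}: mgmt is not in the set → false
  flow rate ≤ 36980 pps: 35729 ≤ 36980 is true
  NOT TLS handshake observed: no → true
  source zone ∈ {corp, dmz, guest, vpn}: mgmt is not in the set → false
  destination port ≤ 58719: 33249 ≤ 58719 is true
Combine:
[1.2] false OR false = false
[1] true → false = false
[2.2] false AND true = false
[2] false AND false = false
[3.1.2.1] false AND true = false
[3.1.2] NOT false = true
[3.1] true AND true = true
[3] NOT true = false
[root] false OR false OR false = false
Overall: false → dropped

Dropped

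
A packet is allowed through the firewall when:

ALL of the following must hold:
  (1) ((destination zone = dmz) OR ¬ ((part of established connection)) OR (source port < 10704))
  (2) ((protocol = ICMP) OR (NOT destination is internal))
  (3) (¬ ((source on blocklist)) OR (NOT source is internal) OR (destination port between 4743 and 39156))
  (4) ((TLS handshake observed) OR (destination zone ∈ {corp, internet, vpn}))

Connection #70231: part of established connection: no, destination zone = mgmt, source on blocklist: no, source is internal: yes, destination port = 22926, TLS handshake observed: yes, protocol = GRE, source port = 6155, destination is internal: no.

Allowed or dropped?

Atomic conditions:
  destination zone = dmz: mgmt == dmz is false
  part of established connection: no → false
  source port < 10704: 6155 < 10704 is true
  protocol = ICMP: GRE == ICMP is false
  NOT destination is internal: no → true
  source on blocklist: no → false
  NOT source is internal: yes → false
  destination port between 4743 and 39156: 22926 in [4743, 39156] is true
  TLS handshake observed: yes → true
  destination zone ∈ {corp, internet, vpn}: mgmt is not in the set → false
Combine:
[1.2] NOT false = true
[1] false OR true OR true = true
[2] false OR true = true
[3.1] NOT false = true
[3] true OR false OR true = true
[4] true OR false = true
[root] true AND true AND true AND true = true
Overall: true → allowed

Allowed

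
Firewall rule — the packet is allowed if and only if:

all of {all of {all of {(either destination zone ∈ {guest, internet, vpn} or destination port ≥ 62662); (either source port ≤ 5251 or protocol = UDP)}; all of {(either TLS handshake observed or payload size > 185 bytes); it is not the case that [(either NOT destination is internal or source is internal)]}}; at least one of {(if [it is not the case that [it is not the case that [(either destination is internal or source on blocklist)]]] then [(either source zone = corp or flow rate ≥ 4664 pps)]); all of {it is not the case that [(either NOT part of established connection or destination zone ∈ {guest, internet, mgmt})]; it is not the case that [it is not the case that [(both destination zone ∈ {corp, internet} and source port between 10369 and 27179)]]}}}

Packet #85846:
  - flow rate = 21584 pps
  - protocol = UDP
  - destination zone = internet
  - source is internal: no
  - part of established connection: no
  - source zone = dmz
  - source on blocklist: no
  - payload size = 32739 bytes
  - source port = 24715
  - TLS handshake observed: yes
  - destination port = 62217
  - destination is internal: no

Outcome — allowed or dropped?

Dropped

Atomic conditions:
  destination zone ∈ {guest, internet, vpn}: internet is in the set → true
  destination port ≥ 62662: 62217 ≥ 62662 is false
  source port ≤ 5251: 24715 ≤ 5251 is false
  protocol = UDP: UDP == UDP is true
  TLS handshake observed: yes → true
  payload size > 185 bytes: 32739 > 185 is true
  NOT destination is internal: no → true
  source is internal: no → false
  destination is internal: no → false
  source on blocklist: no → false
  source zone = corp: dmz == corp is false
  flow rate ≥ 4664 pps: 21584 ≥ 4664 is true
  NOT part of established connection: no → true
  destination zone ∈ {guest, internet, mgmt}: internet is in the set → true
  destination zone ∈ {corp, internet}: internet is in the set → true
  source port between 10369 and 27179: 24715 in [10369, 27179] is true
Combine:
[1.1.1] true OR false = true
[1.1.2] false OR true = true
[1.1] true AND true = true
[1.2.1] true OR true = true
[1.2.2.1] true OR false = true
[1.2.2] NOT true = false
[1.2] true AND false = false
[1] true AND false = false
[2.1.1.1.1] false OR false = false
[2.1.1.1] NOT false = true
[2.1.1] NOT true = false
[2.1.2] false OR true = true
[2.1] false → true (antecedent false ⇒ implication holds) = true
[2.2.1.1] true OR true = true
[2.2.1] NOT true = false
[2.2.2.1.1] true AND true = true
[2.2.2.1] NOT true = false
[2.2.2] NOT false = true
[2.2] false AND true = false
[2] true OR false = true
[root] false AND true = false
Overall: false → dropped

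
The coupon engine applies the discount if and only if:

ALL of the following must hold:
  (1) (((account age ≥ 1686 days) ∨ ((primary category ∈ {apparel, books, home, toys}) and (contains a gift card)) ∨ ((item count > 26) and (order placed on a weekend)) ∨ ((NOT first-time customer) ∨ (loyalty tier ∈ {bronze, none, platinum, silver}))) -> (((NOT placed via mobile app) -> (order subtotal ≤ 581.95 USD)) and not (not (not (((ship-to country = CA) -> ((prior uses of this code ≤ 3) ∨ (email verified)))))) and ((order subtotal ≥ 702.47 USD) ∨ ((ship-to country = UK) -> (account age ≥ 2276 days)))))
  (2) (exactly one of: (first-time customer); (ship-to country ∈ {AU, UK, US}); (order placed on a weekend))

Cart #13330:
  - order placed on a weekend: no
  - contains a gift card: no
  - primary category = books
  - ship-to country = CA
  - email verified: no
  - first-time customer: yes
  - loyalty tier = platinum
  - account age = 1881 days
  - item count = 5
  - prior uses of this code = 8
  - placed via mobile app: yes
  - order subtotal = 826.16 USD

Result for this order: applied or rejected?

Applied

Atomic conditions:
  account age ≥ 1686 days: 1881 ≥ 1686 is true
  primary category ∈ {apparel, books, home, toys}: books is in the set → true
  contains a gift card: no → false
  item count > 26: 5 > 26 is false
  order placed on a weekend: no → false
  NOT first-time customer: yes → false
  loyalty tier ∈ {bronze, none, platinum, silver}: platinum is in the set → true
  NOT placed via mobile app: yes → false
  order subtotal ≤ 581.95 USD: 826.16 ≤ 581.95 is false
  ship-to country = CA: CA == CA is true
  prior uses of this code ≤ 3: 8 ≤ 3 is false
  email verified: no → false
  order subtotal ≥ 702.47 USD: 826.16 ≥ 702.47 is true
  ship-to country = UK: CA == UK is false
  account age ≥ 2276 days: 1881 ≥ 2276 is false
  first-time customer: yes → true
  ship-to country ∈ {AU, UK, US}: CA is not in the set → false
Combine:
[1.1.2] true AND false = false
[1.1.3] false AND false = false
[1.1.4] false OR true = true
[1.1] true OR false OR false OR true = true
[1.2.1] false → false (antecedent false ⇒ implication holds) = true
[1.2.2.1.1.1.2] false OR false = false
[1.2.2.1.1.1] true → false = false
[1.2.2.1.1] NOT false = true
[1.2.2.1] NOT true = false
[1.2.2] NOT false = true
[1.2.3.2] false → false (antecedent false ⇒ implication holds) = true
[1.2.3] true OR true = true
[1.2] true AND true AND true = true
[1] true → true = true
[2] exactly-one(true, false, false) = true
[root] true AND true = true
Overall: true → applied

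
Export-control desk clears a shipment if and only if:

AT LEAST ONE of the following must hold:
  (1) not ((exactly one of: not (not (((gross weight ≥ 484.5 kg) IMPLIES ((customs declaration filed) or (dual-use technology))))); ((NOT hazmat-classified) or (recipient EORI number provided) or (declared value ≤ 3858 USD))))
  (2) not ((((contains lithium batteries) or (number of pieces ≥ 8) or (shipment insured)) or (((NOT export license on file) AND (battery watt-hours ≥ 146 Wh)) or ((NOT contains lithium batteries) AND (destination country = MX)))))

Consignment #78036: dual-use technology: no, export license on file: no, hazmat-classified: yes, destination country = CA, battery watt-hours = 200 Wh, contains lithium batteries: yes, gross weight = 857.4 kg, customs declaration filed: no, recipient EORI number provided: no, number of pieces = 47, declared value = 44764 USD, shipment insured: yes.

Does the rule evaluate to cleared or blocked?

Cleared

Atomic conditions:
  gross weight ≥ 484.5 kg: 857.4 ≥ 484.5 is true
  customs declaration filed: no → false
  dual-use technology: no → false
  NOT hazmat-classified: yes → false
  recipient EORI number provided: no → false
  declared value ≤ 3858 USD: 44764 ≤ 3858 is false
  contains lithium batteries: yes → true
  number of pieces ≥ 8: 47 ≥ 8 is true
  shipment insured: yes → true
  NOT export license on file: no → true
  battery watt-hours ≥ 146 Wh: 200 ≥ 146 is true
  NOT contains lithium batteries: yes → false
  destination country = MX: CA == MX is false
Combine:
[1.1.1.1.1.2] false OR false = false
[1.1.1.1.1] true → false = false
[1.1.1.1] NOT false = true
[1.1.1] NOT true = false
[1.1.2] false OR false OR false = false
[1.1] exactly-one(false, false) = false
[1] NOT false = true
[2.1.1] true OR true OR true = true
[2.1.2.1] true AND true = true
[2.1.2.2] false AND false = false
[2.1.2] true OR false = true
[2.1] true OR true = true
[2] NOT true = false
[root] true OR false = true
Overall: true → cleared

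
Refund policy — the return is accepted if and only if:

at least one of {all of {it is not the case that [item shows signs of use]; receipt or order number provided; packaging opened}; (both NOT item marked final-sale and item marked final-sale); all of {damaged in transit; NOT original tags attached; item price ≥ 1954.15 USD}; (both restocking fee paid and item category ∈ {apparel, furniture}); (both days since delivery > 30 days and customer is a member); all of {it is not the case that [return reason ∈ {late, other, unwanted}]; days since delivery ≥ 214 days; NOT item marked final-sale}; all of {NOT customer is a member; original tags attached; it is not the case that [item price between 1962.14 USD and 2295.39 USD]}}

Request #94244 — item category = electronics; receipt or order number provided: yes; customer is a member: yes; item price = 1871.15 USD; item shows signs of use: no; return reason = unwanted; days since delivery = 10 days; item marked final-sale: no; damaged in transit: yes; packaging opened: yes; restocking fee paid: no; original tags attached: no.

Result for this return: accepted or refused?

Atomic conditions:
  item shows signs of use: no → false
  receipt or order number provided: yes → true
  packaging opened: yes → true
  NOT item marked final-sale: no → true
  item marked final-sale: no → false
  damaged in transit: yes → true
  NOT original tags attached: no → true
  item price ≥ 1954.15 USD: 1871.15 ≥ 1954.15 is false
  restocking fee paid: no → false
  item category ∈ {apparel, furniture}: electronics is not in the set → false
  days since delivery > 30 days: 10 > 30 is false
  customer is a member: yes → true
  return reason ∈ {late, other, unwanted}: unwanted is in the set → true
  days since delivery ≥ 214 days: 10 ≥ 214 is false
  NOT customer is a member: yes → false
  original tags attached: no → false
  item price between 1962.14 USD and 2295.39 USD: 1871.15 in [1962.14, 2295.39] is false
Combine:
[1.1] NOT false = true
[1] true AND true AND true = true
[2] true AND false = false
[3] true AND true AND false = false
[4] false AND false = false
[5] false AND true = false
[6.1] NOT true = false
[6] false AND false AND true = false
[7.3] NOT false = true
[7] false AND false AND true = false
[root] true OR false OR false OR false OR false OR false OR false = true
Overall: true → accepted

Accepted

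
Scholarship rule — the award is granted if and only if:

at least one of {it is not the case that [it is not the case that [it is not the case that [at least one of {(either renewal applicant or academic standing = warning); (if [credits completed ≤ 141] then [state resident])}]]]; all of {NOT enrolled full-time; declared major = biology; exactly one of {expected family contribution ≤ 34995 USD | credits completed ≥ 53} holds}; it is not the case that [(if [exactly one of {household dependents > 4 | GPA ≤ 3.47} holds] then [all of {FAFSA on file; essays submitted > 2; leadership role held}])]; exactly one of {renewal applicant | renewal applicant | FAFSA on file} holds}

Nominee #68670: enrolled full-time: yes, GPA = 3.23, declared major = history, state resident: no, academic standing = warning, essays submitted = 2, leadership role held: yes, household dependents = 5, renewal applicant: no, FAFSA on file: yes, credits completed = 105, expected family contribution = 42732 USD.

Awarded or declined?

Atomic conditions:
  renewal applicant: no → false
  academic standing = warning: warning == warning is true
  credits completed ≤ 141: 105 ≤ 141 is true
  state resident: no → false
  NOT enrolled full-time: yes → false
  declared major = biology: history == biology is false
  expected family contribution ≤ 34995 USD: 42732 ≤ 34995 is false
  credits completed ≥ 53: 105 ≥ 53 is true
  household dependents > 4: 5 > 4 is true
  GPA ≤ 3.47: 3.23 ≤ 3.47 is true
  FAFSA on file: yes → true
  essays submitted > 2: 2 > 2 is false
  leadership role held: yes → true
Combine:
[1.1.1.1.1] false OR true = true
[1.1.1.1.2] true → false = false
[1.1.1.1] true OR false = true
[1.1.1] NOT true = false
[1.1] NOT false = true
[1] NOT true = false
[2.3] exactly-one(false, true) = true
[2] false AND false AND true = false
[3.1.1] exactly-one(true, true) = false
[3.1.2] true AND false AND true = false
[3.1] false → false (antecedent false ⇒ implication holds) = true
[3] NOT true = false
[4] exactly-one(false, false, true) = true
[root] false OR false OR false OR true = true
Overall: true → awarded

Awarded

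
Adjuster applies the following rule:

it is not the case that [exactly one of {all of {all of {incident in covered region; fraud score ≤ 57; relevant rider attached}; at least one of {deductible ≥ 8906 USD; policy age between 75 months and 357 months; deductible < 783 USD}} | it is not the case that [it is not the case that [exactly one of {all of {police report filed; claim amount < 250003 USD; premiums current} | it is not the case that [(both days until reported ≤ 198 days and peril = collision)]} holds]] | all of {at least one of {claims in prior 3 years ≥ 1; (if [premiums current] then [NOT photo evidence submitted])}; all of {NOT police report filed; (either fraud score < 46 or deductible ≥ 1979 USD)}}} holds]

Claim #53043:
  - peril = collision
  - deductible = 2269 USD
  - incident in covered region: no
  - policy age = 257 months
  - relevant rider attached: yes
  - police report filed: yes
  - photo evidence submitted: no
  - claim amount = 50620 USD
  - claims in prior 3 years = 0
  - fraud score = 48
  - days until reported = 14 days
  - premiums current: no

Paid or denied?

Atomic conditions:
  incident in covered region: no → false
  fraud score ≤ 57: 48 ≤ 57 is true
  relevant rider attached: yes → true
  deductible ≥ 8906 USD: 2269 ≥ 8906 is false
  policy age between 75 months and 357 months: 257 in [75, 357] is true
  deductible < 783 USD: 2269 < 783 is false
  police report filed: yes → true
  claim amount < 250003 USD: 50620 < 250003 is true
  premiums current: no → false
  days until reported ≤ 198 days: 14 ≤ 198 is true
  peril = collision: collision == collision is true
  claims in prior 3 years ≥ 1: 0 ≥ 1 is false
  NOT photo evidence submitted: no → true
  NOT police report filed: yes → false
  fraud score < 46: 48 < 46 is false
  deductible ≥ 1979 USD: 2269 ≥ 1979 is true
Combine:
[1.1.1] false AND true AND true = false
[1.1.2] false OR true OR false = true
[1.1] false AND true = false
[1.2.1.1.1] true AND true AND false = false
[1.2.1.1.2.1] true AND true = true
[1.2.1.1.2] NOT true = false
[1.2.1.1] exactly-one(false, false) = false
[1.2.1] NOT false = true
[1.2] NOT true = false
[1.3.1.2] false → true (antecedent false ⇒ implication holds) = true
[1.3.1] false OR true = true
[1.3.2.2] false OR true = true
[1.3.2] false AND true = false
[1.3] true AND false = false
[1] exactly-one(false, false, false) = false
[root] NOT false = true
Overall: true → paid

Paid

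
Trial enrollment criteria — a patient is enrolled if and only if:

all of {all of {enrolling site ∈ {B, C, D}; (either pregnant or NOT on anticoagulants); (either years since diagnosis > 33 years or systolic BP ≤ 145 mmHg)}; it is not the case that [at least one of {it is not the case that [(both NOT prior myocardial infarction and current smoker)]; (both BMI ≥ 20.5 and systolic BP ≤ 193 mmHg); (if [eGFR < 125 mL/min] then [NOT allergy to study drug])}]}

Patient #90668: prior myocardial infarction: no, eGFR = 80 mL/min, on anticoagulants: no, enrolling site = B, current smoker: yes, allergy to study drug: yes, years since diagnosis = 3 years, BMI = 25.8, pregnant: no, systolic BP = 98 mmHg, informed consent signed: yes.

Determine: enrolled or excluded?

Atomic conditions:
  enrolling site ∈ {B, C, D}: B is in the set → true
  pregnant: no → false
  NOT on anticoagulants: no → true
  years since diagnosis > 33 years: 3 > 33 is false
  systolic BP ≤ 145 mmHg: 98 ≤ 145 is true
  NOT prior myocardial infarction: no → true
  current smoker: yes → true
  BMI ≥ 20.5: 25.8 ≥ 20.5 is true
  systolic BP ≤ 193 mmHg: 98 ≤ 193 is true
  eGFR < 125 mL/min: 80 < 125 is true
  NOT allergy to study drug: yes → false
Combine:
[1.2] false OR true = true
[1.3] false OR true = true
[1] true AND true AND true = true
[2.1.1.1] true AND true = true
[2.1.1] NOT true = false
[2.1.2] true AND true = true
[2.1.3] true → false = false
[2.1] false OR true OR false = true
[2] NOT true = false
[root] true AND false = false
Overall: false → excluded

Excluded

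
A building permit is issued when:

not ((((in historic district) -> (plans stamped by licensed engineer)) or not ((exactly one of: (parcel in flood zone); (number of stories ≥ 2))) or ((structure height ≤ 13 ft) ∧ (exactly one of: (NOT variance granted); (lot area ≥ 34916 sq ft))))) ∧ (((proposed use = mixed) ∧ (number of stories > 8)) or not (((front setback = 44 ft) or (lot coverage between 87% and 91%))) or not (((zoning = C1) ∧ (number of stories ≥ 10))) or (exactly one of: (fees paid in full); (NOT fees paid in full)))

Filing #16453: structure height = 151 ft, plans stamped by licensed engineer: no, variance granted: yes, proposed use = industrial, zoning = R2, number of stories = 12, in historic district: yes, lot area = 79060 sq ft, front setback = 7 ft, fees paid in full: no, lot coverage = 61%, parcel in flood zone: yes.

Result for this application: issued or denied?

Atomic conditions:
  in historic district: yes → true
  plans stamped by licensed engineer: no → false
  parcel in flood zone: yes → true
  number of stories ≥ 2: 12 ≥ 2 is true
  structure height ≤ 13 ft: 151 ≤ 13 is false
  NOT variance granted: yes → false
  lot area ≥ 34916 sq ft: 79060 ≥ 34916 is true
  proposed use = mixed: industrial == mixed is false
  number of stories > 8: 12 > 8 is true
  front setback = 44 ft: 7 == 44 is false
  lot coverage between 87% and 91%: 61 in [87, 91] is false
  zoning = C1: R2 == C1 is false
  number of stories ≥ 10: 12 ≥ 10 is true
  fees paid in full: no → false
  NOT fees paid in full: no → true
Combine:
[1.1.1] true → false = false
[1.1.2.1] exactly-one(true, true) = false
[1.1.2] NOT false = true
[1.1.3.2] exactly-one(false, true) = true
[1.1.3] false AND true = false
[1.1] false OR true OR false = true
[1] NOT true = false
[2.1] false AND true = false
[2.2.1] false OR false = false
[2.2] NOT false = true
[2.3.1] false AND true = false
[2.3] NOT false = true
[2.4] exactly-one(false, true) = true
[2] false OR true OR true OR true = true
[root] false AND true = false
Overall: false → denied

Denied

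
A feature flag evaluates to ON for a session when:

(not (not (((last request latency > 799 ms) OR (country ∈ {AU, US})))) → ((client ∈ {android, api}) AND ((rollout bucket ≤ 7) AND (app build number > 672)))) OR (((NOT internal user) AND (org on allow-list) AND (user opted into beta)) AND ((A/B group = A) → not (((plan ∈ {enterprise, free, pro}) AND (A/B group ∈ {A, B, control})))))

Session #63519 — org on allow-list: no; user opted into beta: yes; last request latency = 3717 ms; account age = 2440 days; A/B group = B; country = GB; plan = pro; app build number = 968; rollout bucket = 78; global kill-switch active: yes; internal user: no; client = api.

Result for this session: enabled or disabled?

Disabled

Atomic conditions:
  last request latency > 799 ms: 3717 > 799 is true
  country ∈ {AU, US}: GB is not in the set → false
  client ∈ {android, api}: api is in the set → true
  rollout bucket ≤ 7: 78 ≤ 7 is false
  app build number > 672: 968 > 672 is true
  NOT internal user: no → true
  org on allow-list: no → false
  user opted into beta: yes → true
  A/B group = A: B == A is false
  plan ∈ {enterprise, free, pro}: pro is in the set → true
  A/B group ∈ {A, B, control}: B is in the set → true
Combine:
[1.1.1.1] true OR false = true
[1.1.1] NOT true = false
[1.1] NOT false = true
[1.2.2] false AND true = false
[1.2] true AND false = false
[1] true → false = false
[2.1] true AND false AND true = false
[2.2.2.1] true AND true = true
[2.2.2] NOT true = false
[2.2] false → false (antecedent false ⇒ implication holds) = true
[2] false AND true = false
[root] false OR false = false
Overall: false → disabled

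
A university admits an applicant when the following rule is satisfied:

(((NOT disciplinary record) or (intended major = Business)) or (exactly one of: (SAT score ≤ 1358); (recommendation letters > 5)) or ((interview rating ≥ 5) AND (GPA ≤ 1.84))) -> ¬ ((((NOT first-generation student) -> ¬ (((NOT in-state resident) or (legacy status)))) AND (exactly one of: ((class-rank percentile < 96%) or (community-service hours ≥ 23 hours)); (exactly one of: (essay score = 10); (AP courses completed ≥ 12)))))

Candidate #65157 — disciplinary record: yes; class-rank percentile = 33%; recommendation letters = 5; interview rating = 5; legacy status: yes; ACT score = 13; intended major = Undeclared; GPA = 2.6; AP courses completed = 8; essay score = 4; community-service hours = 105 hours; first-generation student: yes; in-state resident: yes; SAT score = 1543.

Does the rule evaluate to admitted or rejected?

Atomic conditions:
  NOT disciplinary record: yes → false
  intended major = Business: Undeclared == Business is false
  SAT score ≤ 1358: 1543 ≤ 1358 is false
  recommendation letters > 5: 5 > 5 is false
  interview rating ≥ 5: 5 ≥ 5 is true
  GPA ≤ 1.84: 2.6 ≤ 1.84 is false
  NOT first-generation student: yes → false
  NOT in-state resident: yes → false
  legacy status: yes → true
  class-rank percentile < 96%: 33 < 96 is true
  community-service hours ≥ 23 hours: 105 ≥ 23 is true
  essay score = 10: 4 == 10 is false
  AP courses completed ≥ 12: 8 ≥ 12 is false
Combine:
[1.1] false OR false = false
[1.2] exactly-one(false, false) = false
[1.3] true AND false = false
[1] false OR false OR false = false
[2.1.1.2.1] false OR true = true
[2.1.1.2] NOT true = false
[2.1.1] false → false (antecedent false ⇒ implication holds) = true
[2.1.2.1] true OR true = true
[2.1.2.2] exactly-one(false, false) = false
[2.1.2] exactly-one(true, false) = true
[2.1] true AND true = true
[2] NOT true = false
[root] false → false (antecedent false ⇒ implication holds) = true
Overall: true → admitted

Admitted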